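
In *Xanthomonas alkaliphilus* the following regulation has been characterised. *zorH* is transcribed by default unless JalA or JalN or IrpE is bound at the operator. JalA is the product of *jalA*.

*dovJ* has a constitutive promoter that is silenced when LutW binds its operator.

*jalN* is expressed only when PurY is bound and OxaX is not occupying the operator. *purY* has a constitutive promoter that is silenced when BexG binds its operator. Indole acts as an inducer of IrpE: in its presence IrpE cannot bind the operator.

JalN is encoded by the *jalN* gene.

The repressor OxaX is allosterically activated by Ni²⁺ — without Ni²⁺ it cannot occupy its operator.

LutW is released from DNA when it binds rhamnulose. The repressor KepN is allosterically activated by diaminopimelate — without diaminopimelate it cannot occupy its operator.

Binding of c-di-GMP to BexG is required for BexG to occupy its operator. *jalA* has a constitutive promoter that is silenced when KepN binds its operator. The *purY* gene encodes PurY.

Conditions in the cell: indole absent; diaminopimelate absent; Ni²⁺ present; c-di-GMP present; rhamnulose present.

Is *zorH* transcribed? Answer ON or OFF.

OFF

Diaminopimelate is absent, so KepN is inactive.
With no repressor bound, *jalA* is transcribed.
So JalA is produced and active.
c-di-GMP is present, so BexG is active.
With repressor BexG bound, *purY* is not transcribed.
So PurY is not produced.
Ni²⁺ is present, so OxaX is active.
With repressor OxaX bound, *jalN* is not transcribed.
So JalN is not produced.
Indole is absent, so IrpE is active.
With repressor JalA bound, *zorH* is not transcribed.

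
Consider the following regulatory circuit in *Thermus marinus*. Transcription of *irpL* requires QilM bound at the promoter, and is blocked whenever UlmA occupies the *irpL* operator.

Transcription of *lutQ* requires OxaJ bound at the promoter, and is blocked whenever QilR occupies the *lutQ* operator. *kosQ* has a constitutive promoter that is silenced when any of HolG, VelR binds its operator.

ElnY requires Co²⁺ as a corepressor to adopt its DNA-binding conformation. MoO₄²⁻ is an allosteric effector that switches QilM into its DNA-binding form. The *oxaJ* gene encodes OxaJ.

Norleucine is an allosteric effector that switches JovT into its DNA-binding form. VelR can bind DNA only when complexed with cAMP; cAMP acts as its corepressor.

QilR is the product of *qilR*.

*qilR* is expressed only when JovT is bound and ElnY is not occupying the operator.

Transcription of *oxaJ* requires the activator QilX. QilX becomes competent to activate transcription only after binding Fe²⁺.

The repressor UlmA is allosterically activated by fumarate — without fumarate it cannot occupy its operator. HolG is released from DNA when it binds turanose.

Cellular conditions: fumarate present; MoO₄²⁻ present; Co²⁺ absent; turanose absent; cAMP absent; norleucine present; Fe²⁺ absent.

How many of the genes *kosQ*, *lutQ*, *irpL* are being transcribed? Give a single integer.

0

Turanose is absent, so HolG is active.
cAMP is absent, so VelR is inactive.
With repressor HolG bound, *kosQ* is not transcribed.
→ *kosQ* is OFF.
Fe²⁺ is absent, so QilX is inactive.
Required activator QilX is absent, so *oxaJ* is not transcribed.
So OxaJ is not produced.
Co²⁺ is absent, so ElnY is inactive.
Norleucine is present, so JovT is active.
No repressor is bound and JovT is active, so *qilR* is transcribed.
So QilR is produced and active.
With repressor QilR bound, *lutQ* is not transcribed.
→ *lutQ* is OFF.
MoO₄²⁻ is present, so QilM is active.
Fumarate is present, so UlmA is active.
With repressor UlmA bound, *irpL* is not transcribed.
→ *irpL* is OFF.
0 of the 3 genes are transcribed.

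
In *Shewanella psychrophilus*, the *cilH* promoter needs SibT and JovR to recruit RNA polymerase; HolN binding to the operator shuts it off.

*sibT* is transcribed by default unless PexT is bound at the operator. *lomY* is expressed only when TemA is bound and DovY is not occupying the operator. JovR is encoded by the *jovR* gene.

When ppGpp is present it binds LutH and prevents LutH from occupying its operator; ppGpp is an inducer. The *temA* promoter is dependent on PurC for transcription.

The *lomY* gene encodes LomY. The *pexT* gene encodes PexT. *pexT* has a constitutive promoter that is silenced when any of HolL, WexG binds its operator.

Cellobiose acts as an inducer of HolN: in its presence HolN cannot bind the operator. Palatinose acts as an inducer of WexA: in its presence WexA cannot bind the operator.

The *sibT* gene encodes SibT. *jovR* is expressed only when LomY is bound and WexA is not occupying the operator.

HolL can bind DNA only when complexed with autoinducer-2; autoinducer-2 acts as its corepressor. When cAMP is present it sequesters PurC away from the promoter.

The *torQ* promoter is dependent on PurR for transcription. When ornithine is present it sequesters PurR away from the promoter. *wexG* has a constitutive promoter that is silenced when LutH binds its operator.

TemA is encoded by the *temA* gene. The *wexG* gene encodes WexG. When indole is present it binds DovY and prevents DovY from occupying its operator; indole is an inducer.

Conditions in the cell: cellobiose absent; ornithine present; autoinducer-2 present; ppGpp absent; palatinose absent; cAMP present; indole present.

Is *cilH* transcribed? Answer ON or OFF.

Autoinducer-2 is present, so HolL is active.
ppGpp is absent, so LutH is active.
With repressor LutH bound, *wexG* is not transcribed.
So WexG is not produced.
With repressor HolL bound, *pexT* is not transcribed.
So PexT is not produced.
With no repressor bound, *sibT* is transcribed.
So SibT is produced and active.
Cellobiose is absent, so HolN is active.
Indole is present, so DovY is inactive.
cAMP is present, so PurC is inactive.
Required activator PurC is absent, so *temA* is not transcribed.
So TemA is not produced.
Required activator TemA is absent, so *lomY* is not transcribed.
So LomY is not produced.
Palatinose is absent, so WexA is active.
With repressor WexA bound, *jovR* is not transcribed.
So JovR is not produced.
With repressor HolN bound, *cilH* is not transcribed.

OFF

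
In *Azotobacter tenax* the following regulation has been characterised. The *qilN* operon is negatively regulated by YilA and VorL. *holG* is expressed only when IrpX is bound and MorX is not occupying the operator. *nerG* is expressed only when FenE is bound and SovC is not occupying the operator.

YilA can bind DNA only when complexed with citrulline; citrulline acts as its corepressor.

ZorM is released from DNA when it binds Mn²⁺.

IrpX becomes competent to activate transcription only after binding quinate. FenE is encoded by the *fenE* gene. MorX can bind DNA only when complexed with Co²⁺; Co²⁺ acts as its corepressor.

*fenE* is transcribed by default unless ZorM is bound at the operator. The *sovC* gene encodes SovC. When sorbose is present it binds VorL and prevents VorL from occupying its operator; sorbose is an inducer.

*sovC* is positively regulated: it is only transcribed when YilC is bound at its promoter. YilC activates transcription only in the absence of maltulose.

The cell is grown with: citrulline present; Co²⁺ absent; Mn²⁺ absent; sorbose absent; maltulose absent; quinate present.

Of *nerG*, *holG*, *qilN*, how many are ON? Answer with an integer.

1

Maltulose is absent, so YilC is active.
No repressor is bound and YilC is active, so *sovC* is transcribed.
So SovC is produced and active.
Mn²⁺ is absent, so ZorM is active.
With repressor ZorM bound, *fenE* is not transcribed.
So FenE is not produced.
With repressor SovC bound, *nerG* is not transcribed.
→ *nerG* is OFF.
Co²⁺ is absent, so MorX is inactive.
Quinate is present, so IrpX is active.
No repressor is bound and IrpX is active, so *holG* is transcribed.
→ *holG* is ON.
Citrulline is present, so YilA is active.
Sorbose is absent, so VorL is active.
With repressor YilA bound, *qilN* is not transcribed.
→ *qilN* is OFF.
1 of the 3 genes is transcribed.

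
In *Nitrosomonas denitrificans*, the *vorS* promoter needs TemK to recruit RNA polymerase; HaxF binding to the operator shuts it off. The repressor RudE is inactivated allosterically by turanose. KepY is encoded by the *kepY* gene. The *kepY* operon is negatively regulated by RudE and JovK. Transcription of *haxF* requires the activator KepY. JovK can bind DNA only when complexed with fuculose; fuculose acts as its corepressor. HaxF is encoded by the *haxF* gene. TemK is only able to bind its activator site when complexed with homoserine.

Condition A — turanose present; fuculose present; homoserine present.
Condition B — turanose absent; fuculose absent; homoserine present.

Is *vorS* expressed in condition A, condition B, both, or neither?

Condition A:
Turanose is present, so RudE is inactive.
Fuculose is present, so JovK is active.
With repressor JovK bound, *kepY* is not transcribed.
So KepY is not produced.
Required activator KepY is absent, so *haxF* is not transcribed.
So HaxF is not produced.
Homoserine is present, so TemK is active.
No repressor is bound and TemK is active, so *vorS* is transcribed.
→ *vorS* is ON in A.
Condition B:
Turanose is absent, so RudE is active.
Fuculose is absent, so JovK is inactive.
With repressor RudE bound, *kepY* is not transcribed.
So KepY is not produced.
Required activator KepY is absent, so *haxF* is not transcribed.
So HaxF is not produced.
Homoserine is present, so TemK is active.
No repressor is bound and TemK is active, so *vorS* is transcribed.
→ *vorS* is ON in B.

both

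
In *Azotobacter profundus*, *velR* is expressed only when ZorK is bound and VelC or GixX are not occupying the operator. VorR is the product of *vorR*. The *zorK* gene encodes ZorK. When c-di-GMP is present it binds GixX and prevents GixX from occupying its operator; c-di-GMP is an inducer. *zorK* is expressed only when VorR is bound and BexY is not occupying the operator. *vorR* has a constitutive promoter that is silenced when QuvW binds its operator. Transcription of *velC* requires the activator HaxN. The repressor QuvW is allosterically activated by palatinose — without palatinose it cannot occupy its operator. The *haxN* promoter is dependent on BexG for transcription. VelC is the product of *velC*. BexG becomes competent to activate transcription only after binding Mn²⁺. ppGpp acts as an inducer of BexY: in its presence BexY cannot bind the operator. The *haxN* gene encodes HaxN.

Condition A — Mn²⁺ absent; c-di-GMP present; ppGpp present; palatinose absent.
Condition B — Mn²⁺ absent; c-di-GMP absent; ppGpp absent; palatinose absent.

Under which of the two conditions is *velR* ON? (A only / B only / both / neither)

A only

Condition A:
Mn²⁺ is absent, so BexG is inactive.
Required activator BexG is absent, so *haxN* is not transcribed.
So HaxN is not produced.
Required activator HaxN is absent, so *velC* is not transcribed.
So VelC is not produced.
c-di-GMP is present, so GixX is inactive.
ppGpp is present, so BexY is inactive.
Palatinose is absent, so QuvW is inactive.
With no repressor bound, *vorR* is transcribed.
So VorR is produced and active.
No repressor is bound and VorR is active, so *zorK* is transcribed.
So ZorK is produced and active.
No repressor is bound and ZorK is active, so *velR* is transcribed.
→ *velR* is ON in A.
Condition B:
Mn²⁺ is absent, so BexG is inactive.
Required activator BexG is absent, so *haxN* is not transcribed.
So HaxN is not produced.
Required activator HaxN is absent, so *velC* is not transcribed.
So VelC is not produced.
c-di-GMP is absent, so GixX is active.
ppGpp is absent, so BexY is active.
Palatinose is absent, so QuvW is inactive.
With no repressor bound, *vorR* is transcribed.
So VorR is produced and active.
With repressor BexY bound, *zorK* is not transcribed.
So ZorK is not produced.
With repressor GixX bound, *velR* is not transcribed.
→ *velR* is OFF in B.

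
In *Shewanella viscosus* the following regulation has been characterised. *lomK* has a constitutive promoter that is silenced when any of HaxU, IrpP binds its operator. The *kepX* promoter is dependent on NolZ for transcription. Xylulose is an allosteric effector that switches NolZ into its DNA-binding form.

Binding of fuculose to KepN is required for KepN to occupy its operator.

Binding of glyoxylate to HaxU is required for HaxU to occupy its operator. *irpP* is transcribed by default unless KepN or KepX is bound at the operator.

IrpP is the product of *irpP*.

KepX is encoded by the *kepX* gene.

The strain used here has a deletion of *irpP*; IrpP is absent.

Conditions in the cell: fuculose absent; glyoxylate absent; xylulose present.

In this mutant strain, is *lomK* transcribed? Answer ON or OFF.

Glyoxylate is absent, so HaxU is inactive.
IrpP is non-functional in this strain, so it has no effect.
With no repressor bound, *lomK* is transcribed.

ON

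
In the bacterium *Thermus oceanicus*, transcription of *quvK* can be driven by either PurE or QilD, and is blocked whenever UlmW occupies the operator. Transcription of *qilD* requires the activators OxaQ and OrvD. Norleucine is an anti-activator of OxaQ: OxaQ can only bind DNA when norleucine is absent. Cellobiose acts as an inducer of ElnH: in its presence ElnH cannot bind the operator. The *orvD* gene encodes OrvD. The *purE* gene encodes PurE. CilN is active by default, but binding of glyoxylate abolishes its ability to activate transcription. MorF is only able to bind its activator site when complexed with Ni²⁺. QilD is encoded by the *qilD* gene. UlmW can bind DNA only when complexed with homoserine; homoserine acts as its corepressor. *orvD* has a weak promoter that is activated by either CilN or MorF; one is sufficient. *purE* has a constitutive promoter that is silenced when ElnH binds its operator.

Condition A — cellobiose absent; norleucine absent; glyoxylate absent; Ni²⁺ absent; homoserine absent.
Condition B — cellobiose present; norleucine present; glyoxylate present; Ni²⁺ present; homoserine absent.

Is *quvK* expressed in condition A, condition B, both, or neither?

both

Condition A:
Cellobiose is absent, so ElnH is active.
With repressor ElnH bound, *purE* is not transcribed.
So PurE is not produced.
Norleucine is absent, so OxaQ is active.
Glyoxylate is absent, so CilN is active.
Ni²⁺ is absent, so MorF is inactive.
Activator CilN is present, so *orvD* is transcribed.
So OrvD is produced and active.
No repressor is bound and OxaQ and OrvD are active, so *qilD* is transcribed.
So QilD is produced and active.
Homoserine is absent, so UlmW is inactive.
Activator QilD is present, so *quvK* is transcribed.
→ *quvK* is ON in A.
Condition B:
Cellobiose is present, so ElnH is inactive.
With no repressor bound, *purE* is transcribed.
So PurE is produced and active.
Norleucine is present, so OxaQ is inactive.
Glyoxylate is present, so CilN is inactive.
Ni²⁺ is present, so MorF is active.
Activator MorF is present, so *orvD* is transcribed.
So OrvD is produced and active.
Required activator OxaQ is absent, so *qilD* is not transcribed.
So QilD is not produced.
Homoserine is absent, so UlmW is inactive.
Activator PurE is present, so *quvK* is transcribed.
→ *quvK* is ON in B.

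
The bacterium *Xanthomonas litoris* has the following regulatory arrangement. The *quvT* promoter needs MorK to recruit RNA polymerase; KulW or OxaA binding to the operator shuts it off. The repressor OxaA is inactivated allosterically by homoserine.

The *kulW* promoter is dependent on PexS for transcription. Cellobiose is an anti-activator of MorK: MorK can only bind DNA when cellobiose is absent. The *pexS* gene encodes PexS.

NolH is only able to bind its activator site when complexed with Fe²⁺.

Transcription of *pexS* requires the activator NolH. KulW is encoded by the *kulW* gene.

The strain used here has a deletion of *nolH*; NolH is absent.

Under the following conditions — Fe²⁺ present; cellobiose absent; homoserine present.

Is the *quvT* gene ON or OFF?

ON

Cellobiose is absent, so MorK is active.
NolH is non-functional in this strain, so it has no effect.
Required activator NolH is absent, so *pexS* is not transcribed.
So PexS is not produced.
Required activator PexS is absent, so *kulW* is not transcribed.
So KulW is not produced.
Homoserine is present, so OxaA is inactive.
No repressor is bound and MorK is active, so *quvT* is transcribed.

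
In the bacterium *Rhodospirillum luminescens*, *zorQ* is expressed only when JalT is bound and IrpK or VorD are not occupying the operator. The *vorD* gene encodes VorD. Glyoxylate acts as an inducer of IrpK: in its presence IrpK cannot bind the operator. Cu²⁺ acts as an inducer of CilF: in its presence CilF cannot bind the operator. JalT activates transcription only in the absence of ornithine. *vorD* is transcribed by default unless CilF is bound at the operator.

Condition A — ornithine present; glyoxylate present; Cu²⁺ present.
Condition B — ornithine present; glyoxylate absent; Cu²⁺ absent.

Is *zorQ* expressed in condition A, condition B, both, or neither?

Condition A:
Ornithine is present, so JalT is inactive.
Glyoxylate is present, so IrpK is inactive.
Cu²⁺ is present, so CilF is inactive.
With no repressor bound, *vorD* is transcribed.
So VorD is produced and active.
With repressor VorD bound, *zorQ* is not transcribed.
→ *zorQ* is OFF in A.
Condition B:
Ornithine is present, so JalT is inactive.
Glyoxylate is absent, so IrpK is active.
Cu²⁺ is absent, so CilF is active.
With repressor CilF bound, *vorD* is not transcribed.
So VorD is not produced.
With repressor IrpK bound, *zorQ* is not transcribed.
→ *zorQ* is OFF in B.

neither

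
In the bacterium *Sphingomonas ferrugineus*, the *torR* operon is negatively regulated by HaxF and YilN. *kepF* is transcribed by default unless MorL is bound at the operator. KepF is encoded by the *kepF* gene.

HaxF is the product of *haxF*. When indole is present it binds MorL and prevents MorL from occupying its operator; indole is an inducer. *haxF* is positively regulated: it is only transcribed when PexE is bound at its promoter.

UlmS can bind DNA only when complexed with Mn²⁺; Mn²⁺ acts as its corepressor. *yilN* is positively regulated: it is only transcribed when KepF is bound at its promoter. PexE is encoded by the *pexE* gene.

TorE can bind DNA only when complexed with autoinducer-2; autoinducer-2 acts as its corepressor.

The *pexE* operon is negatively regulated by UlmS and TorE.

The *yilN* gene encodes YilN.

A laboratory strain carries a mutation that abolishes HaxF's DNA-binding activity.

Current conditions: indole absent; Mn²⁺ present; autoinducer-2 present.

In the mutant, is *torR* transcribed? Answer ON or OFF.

ON

HaxF is non-functional in this strain, so it has no effect.
Indole is absent, so MorL is active.
With repressor MorL bound, *kepF* is not transcribed.
So KepF is not produced.
Required activator KepF is absent, so *yilN* is not transcribed.
So YilN is not produced.
With no repressor bound, *torR* is transcribed.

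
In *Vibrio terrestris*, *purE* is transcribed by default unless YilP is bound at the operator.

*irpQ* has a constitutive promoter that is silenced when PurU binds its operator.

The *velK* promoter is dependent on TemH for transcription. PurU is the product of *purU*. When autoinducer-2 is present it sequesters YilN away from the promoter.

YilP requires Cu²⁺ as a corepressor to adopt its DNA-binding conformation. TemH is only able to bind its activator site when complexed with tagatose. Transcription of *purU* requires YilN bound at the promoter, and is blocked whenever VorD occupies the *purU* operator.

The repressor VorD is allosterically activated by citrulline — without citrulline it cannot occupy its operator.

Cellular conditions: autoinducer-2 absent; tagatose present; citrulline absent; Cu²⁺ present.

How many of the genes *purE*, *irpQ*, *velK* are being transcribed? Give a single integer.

Cu²⁺ is present, so YilP is active.
With repressor YilP bound, *purE* is not transcribed.
→ *purE* is OFF.
Autoinducer-2 is absent, so YilN is active.
Citrulline is absent, so VorD is inactive.
No repressor is bound and YilN is active, so *purU* is transcribed.
So PurU is produced and active.
With repressor PurU bound, *irpQ* is not transcribed.
→ *irpQ* is OFF.
Tagatose is present, so TemH is active.
No repressor is bound and TemH is active, so *velK* is transcribed.
→ *velK* is ON.
1 of the 3 genes is transcribed.

1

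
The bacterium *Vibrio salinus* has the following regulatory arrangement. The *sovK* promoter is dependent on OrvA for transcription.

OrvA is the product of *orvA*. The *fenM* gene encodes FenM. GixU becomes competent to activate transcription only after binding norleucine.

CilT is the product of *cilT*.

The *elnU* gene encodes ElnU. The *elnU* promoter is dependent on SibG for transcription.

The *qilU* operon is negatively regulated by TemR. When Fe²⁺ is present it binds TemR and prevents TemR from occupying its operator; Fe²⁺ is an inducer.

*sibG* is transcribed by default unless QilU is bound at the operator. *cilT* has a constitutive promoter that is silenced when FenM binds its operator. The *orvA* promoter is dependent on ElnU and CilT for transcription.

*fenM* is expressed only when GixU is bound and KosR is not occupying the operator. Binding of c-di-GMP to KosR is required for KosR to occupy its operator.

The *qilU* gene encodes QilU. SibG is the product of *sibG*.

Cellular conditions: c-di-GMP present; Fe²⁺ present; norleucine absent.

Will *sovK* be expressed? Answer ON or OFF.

Fe²⁺ is present, so TemR is inactive.
With no repressor bound, *qilU* is transcribed.
So QilU is produced and active.
With repressor QilU bound, *sibG* is not transcribed.
So SibG is not produced.
Required activator SibG is absent, so *elnU* is not transcribed.
So ElnU is not produced.
c-di-GMP is present, so KosR is active.
Norleucine is absent, so GixU is inactive.
With repressor KosR bound, *fenM* is not transcribed.
So FenM is not produced.
With no repressor bound, *cilT* is transcribed.
So CilT is produced and active.
Required activator ElnU is absent, so *orvA* is not transcribed.
So OrvA is not produced.
Required activator OrvA is absent, so *sovK* is not transcribed.

OFF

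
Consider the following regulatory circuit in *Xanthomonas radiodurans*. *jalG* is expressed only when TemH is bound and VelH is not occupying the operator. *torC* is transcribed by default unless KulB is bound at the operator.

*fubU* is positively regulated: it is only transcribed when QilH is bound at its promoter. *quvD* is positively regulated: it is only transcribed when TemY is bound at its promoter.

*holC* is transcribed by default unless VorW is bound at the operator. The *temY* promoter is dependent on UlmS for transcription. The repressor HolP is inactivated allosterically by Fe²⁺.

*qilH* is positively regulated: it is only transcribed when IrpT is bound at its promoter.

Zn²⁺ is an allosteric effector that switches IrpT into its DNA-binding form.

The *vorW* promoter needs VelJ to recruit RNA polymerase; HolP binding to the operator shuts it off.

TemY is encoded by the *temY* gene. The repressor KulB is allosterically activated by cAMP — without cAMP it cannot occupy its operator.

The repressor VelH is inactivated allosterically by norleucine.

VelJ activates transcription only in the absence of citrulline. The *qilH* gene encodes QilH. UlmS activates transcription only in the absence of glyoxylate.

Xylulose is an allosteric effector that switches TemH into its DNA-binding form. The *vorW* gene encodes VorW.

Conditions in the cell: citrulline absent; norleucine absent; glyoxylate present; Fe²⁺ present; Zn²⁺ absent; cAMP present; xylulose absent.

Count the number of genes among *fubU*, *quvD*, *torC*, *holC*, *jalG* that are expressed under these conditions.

0

Zn²⁺ is absent, so IrpT is inactive.
Required activator IrpT is absent, so *qilH* is not transcribed.
So QilH is not produced.
Required activator QilH is absent, so *fubU* is not transcribed.
→ *fubU* is OFF.
Glyoxylate is present, so UlmS is inactive.
Required activator UlmS is absent, so *temY* is not transcribed.
So TemY is not produced.
Required activator TemY is absent, so *quvD* is not transcribed.
→ *quvD* is OFF.
cAMP is present, so KulB is active.
With repressor KulB bound, *torC* is not transcribed.
→ *torC* is OFF.
Citrulline is absent, so VelJ is active.
Fe²⁺ is present, so HolP is inactive.
No repressor is bound and VelJ is active, so *vorW* is transcribed.
So VorW is produced and active.
With repressor VorW bound, *holC* is not transcribed.
→ *holC* is OFF.
Norleucine is absent, so VelH is active.
Xylulose is absent, so TemH is inactive.
With repressor VelH bound, *jalG* is not transcribed.
→ *jalG* is OFF.
0 of the 5 genes are transcribed.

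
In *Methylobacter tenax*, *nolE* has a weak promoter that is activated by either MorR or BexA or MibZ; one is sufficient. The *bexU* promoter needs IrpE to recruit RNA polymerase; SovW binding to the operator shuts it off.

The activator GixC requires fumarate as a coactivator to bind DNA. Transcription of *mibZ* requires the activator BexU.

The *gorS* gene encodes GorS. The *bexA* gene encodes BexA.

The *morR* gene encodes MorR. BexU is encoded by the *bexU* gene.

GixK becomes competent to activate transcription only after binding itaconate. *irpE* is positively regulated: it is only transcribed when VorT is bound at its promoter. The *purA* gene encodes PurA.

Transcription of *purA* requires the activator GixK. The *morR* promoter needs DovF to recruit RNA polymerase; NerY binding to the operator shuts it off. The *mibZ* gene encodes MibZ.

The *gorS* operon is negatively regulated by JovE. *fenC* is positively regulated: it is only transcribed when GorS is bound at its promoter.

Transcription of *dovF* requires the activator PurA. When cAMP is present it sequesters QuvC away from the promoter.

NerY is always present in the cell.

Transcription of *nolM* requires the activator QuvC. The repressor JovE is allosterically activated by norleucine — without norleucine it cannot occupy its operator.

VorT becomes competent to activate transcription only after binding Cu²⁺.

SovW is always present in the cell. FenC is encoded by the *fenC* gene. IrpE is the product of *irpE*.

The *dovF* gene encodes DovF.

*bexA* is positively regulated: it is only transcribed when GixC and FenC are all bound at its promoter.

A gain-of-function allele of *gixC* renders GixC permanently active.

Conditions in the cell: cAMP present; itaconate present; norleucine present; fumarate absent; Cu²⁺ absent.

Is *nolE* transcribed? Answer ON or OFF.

Itaconate is present, so GixK is active.
No repressor is bound and GixK is active, so *purA* is transcribed.
So PurA is produced and active.
No repressor is bound and PurA is active, so *dovF* is transcribed.
So DovF is produced and active.
NerY is produced constitutively and is active.
With repressor NerY bound, *morR* is not transcribed.
So MorR is not produced.
GixC is constitutively active in this strain.
Norleucine is present, so JovE is active.
With repressor JovE bound, *gorS* is not transcribed.
So GorS is not produced.
Required activator GorS is absent, so *fenC* is not transcribed.
So FenC is not produced.
Required activator FenC is absent, so *bexA* is not transcribed.
So BexA is not produced.
SovW is produced constitutively and is active.
Cu²⁺ is absent, so VorT is inactive.
Required activator VorT is absent, so *irpE* is not transcribed.
So IrpE is not produced.
With repressor SovW bound, *bexU* is not transcribed.
So BexU is not produced.
Required activator BexU is absent, so *mibZ* is not transcribed.
So MibZ is not produced.
No activator is available at the *nolE* promoter, so *nolE* is not transcribed.

OFF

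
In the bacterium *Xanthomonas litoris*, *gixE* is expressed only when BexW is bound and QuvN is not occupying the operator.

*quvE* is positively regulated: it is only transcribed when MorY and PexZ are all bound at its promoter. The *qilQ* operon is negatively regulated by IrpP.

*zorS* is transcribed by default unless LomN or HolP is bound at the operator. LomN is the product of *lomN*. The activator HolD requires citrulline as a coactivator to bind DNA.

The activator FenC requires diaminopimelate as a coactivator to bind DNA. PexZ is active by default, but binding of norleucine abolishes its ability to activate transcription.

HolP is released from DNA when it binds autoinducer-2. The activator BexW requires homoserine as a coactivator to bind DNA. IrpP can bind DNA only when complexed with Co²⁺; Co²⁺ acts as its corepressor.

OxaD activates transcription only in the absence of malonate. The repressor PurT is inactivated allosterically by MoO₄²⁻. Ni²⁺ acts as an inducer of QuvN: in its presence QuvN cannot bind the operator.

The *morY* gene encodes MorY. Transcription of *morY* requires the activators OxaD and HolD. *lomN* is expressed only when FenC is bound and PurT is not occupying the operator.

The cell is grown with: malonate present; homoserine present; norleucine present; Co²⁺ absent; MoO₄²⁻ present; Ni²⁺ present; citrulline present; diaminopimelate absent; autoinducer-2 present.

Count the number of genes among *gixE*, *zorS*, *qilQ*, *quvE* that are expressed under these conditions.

3

Homoserine is present, so BexW is active.
Ni²⁺ is present, so QuvN is inactive.
No repressor is bound and BexW is active, so *gixE* is transcribed.
→ *gixE* is ON.
Diaminopimelate is absent, so FenC is inactive.
MoO₄²⁻ is present, so PurT is inactive.
Required activator FenC is absent, so *lomN* is not transcribed.
So LomN is not produced.
Autoinducer-2 is present, so HolP is inactive.
With no repressor bound, *zorS* is transcribed.
→ *zorS* is ON.
Co²⁺ is absent, so IrpP is inactive.
With no repressor bound, *qilQ* is transcribed.
→ *qilQ* is ON.
Malonate is present, so OxaD is inactive.
Citrulline is present, so HolD is active.
Required activator OxaD is absent, so *morY* is not transcribed.
So MorY is not produced.
Norleucine is present, so PexZ is inactive.
Required activator MorY is absent, so *quvE* is not transcribed.
→ *quvE* is OFF.
3 of the 4 genes are transcribed.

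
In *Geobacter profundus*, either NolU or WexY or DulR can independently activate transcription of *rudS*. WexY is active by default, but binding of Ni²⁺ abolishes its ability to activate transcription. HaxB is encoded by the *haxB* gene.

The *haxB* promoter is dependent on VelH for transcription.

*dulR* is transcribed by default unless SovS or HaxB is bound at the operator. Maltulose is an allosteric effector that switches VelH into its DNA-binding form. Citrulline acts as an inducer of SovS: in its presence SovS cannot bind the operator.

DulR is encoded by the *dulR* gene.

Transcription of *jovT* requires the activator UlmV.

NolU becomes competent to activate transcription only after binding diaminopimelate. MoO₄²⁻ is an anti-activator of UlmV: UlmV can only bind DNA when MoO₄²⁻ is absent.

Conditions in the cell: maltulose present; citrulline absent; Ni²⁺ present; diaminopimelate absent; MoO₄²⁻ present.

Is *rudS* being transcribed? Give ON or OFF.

Diaminopimelate is absent, so NolU is inactive.
Ni²⁺ is present, so WexY is inactive.
Citrulline is absent, so SovS is active.
Maltulose is present, so VelH is active.
No repressor is bound and VelH is active, so *haxB* is transcribed.
So HaxB is produced and active.
With repressor SovS bound, *dulR* is not transcribed.
So DulR is not produced.
No activator is available at the *rudS* promoter, so *rudS* is not transcribed.

OFF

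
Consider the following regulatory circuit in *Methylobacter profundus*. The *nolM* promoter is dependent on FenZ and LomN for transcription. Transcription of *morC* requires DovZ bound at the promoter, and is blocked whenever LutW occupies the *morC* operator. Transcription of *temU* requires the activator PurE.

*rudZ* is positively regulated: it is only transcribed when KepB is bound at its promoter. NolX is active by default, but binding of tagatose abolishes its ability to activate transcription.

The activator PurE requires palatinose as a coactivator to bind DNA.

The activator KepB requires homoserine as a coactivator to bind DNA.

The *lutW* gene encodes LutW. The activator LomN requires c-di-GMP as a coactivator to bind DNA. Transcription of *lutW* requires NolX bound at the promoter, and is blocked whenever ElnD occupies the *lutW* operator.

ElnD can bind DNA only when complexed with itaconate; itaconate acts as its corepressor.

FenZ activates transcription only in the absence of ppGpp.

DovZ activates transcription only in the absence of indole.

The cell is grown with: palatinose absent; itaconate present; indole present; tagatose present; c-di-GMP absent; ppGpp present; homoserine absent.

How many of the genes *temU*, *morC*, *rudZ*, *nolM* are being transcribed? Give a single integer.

Palatinose is absent, so PurE is inactive.
Required activator PurE is absent, so *temU* is not transcribed.
→ *temU* is OFF.
Tagatose is present, so NolX is inactive.
Itaconate is present, so ElnD is active.
With repressor ElnD bound, *lutW* is not transcribed.
So LutW is not produced.
Indole is present, so DovZ is inactive.
Required activator DovZ is absent, so *morC* is not transcribed.
→ *morC* is OFF.
Homoserine is absent, so KepB is inactive.
Required activator KepB is absent, so *rudZ* is not transcribed.
→ *rudZ* is OFF.
ppGpp is present, so FenZ is inactive.
c-di-GMP is absent, so LomN is inactive.
Required activator FenZ is absent, so *nolM* is not transcribed.
→ *nolM* is OFF.
0 of the 4 genes are transcribed.

0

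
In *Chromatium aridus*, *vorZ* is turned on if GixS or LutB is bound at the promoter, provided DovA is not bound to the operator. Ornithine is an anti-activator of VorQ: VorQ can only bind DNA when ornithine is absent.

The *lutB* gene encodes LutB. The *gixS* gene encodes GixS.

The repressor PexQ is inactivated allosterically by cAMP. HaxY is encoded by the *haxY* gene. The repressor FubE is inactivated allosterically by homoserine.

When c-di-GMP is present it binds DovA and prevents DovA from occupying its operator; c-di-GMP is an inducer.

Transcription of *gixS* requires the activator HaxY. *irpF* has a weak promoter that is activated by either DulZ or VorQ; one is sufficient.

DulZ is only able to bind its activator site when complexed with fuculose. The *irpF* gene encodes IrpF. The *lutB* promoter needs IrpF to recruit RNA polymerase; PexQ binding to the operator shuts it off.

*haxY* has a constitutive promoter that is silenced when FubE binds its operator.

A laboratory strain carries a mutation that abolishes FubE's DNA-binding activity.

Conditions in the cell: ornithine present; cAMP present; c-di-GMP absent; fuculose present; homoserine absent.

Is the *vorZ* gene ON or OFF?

OFF

FubE is non-functional in this strain, so it has no effect.
With no repressor bound, *haxY* is transcribed.
So HaxY is produced and active.
No repressor is bound and HaxY is active, so *gixS* is transcribed.
So GixS is produced and active.
Fuculose is present, so DulZ is active.
Ornithine is present, so VorQ is inactive.
Activator DulZ is present, so *irpF* is transcribed.
So IrpF is produced and active.
cAMP is present, so PexQ is inactive.
No repressor is bound and IrpF is active, so *lutB* is transcribed.
So LutB is produced and active.
c-di-GMP is absent, so DovA is active.
With repressor DovA bound, *vorZ* is not transcribed.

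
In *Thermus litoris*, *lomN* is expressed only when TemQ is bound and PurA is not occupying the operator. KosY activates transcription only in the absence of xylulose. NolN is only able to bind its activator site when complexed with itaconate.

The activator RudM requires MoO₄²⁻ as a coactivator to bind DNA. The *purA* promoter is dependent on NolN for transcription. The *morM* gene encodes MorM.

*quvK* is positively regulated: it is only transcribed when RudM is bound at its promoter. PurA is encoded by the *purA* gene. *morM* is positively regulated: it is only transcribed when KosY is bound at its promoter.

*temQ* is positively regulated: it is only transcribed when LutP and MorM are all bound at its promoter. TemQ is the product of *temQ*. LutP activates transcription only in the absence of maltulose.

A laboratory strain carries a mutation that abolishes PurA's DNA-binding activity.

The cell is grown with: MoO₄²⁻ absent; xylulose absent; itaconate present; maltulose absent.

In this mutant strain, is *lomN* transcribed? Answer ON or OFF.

ON

PurA is non-functional in this strain, so it has no effect.
Maltulose is absent, so LutP is active.
Xylulose is absent, so KosY is active.
No repressor is bound and KosY is active, so *morM* is transcribed.
So MorM is produced and active.
No repressor is bound and LutP and MorM are active, so *temQ* is transcribed.
So TemQ is produced and active.
No repressor is bound and TemQ is active, so *lomN* is transcribed.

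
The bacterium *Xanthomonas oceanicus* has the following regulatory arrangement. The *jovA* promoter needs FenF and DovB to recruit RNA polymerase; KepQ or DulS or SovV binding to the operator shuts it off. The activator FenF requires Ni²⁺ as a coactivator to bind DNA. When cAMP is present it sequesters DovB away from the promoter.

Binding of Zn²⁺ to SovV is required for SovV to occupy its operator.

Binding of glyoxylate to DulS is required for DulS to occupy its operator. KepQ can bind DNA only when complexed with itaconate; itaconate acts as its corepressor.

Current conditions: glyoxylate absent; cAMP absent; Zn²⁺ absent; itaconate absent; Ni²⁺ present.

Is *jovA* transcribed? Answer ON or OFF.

Itaconate is absent, so KepQ is inactive.
Ni²⁺ is present, so FenF is active.
Glyoxylate is absent, so DulS is inactive.
cAMP is absent, so DovB is active.
Zn²⁺ is absent, so SovV is inactive.
No repressor is bound and FenF and DovB are active, so *jovA* is transcribed.

ON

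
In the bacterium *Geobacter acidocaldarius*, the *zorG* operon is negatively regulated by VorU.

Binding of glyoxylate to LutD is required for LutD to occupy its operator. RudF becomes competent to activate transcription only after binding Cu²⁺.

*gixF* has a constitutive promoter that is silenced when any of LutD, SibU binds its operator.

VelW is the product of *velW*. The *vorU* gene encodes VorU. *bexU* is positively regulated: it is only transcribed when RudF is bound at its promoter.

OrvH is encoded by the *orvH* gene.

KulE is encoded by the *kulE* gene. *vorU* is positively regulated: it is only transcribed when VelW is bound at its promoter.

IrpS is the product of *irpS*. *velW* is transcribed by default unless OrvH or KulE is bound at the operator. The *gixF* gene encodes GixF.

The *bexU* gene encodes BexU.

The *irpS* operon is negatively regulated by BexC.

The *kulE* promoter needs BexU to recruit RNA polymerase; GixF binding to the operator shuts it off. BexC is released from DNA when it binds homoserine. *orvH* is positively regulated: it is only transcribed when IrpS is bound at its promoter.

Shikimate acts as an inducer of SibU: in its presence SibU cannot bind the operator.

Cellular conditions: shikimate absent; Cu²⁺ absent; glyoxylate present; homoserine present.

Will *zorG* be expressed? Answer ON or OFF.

Homoserine is present, so BexC is inactive.
With no repressor bound, *irpS* is transcribed.
So IrpS is produced and active.
No repressor is bound and IrpS is active, so *orvH* is transcribed.
So OrvH is produced and active.
Glyoxylate is present, so LutD is active.
Shikimate is absent, so SibU is active.
With repressor LutD bound, *gixF* is not transcribed.
So GixF is not produced.
Cu²⁺ is absent, so RudF is inactive.
Required activator RudF is absent, so *bexU* is not transcribed.
So BexU is not produced.
Required activator BexU is absent, so *kulE* is not transcribed.
So KulE is not produced.
With repressor OrvH bound, *velW* is not transcribed.
So VelW is not produced.
Required activator VelW is absent, so *vorU* is not transcribed.
So VorU is not produced.
With no repressor bound, *zorG* is transcribed.

ON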